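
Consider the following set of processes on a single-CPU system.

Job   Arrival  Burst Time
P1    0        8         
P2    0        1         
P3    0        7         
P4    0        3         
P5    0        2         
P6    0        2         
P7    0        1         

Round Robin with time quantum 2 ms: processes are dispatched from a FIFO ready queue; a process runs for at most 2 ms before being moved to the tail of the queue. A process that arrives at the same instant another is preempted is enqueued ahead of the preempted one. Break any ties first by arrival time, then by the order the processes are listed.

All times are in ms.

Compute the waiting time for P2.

2

Timeline: | P1 0-2 | P2 2-3 | P3 3-5 | P4 5-7 | P5 7-9 | P6 9-11 | P7 11-12 | P1 12-14 | P3 14-16 | P4 16-17 | P1 17-19 | P3 19-21 | P1 21-23 | P3 23-24 |
Completion: P1=23  P2=3  P3=24  P4=17  P5=9  P6=11  P7=12
Waiting(P2) = turnaround − burst = 3 − 1 = 2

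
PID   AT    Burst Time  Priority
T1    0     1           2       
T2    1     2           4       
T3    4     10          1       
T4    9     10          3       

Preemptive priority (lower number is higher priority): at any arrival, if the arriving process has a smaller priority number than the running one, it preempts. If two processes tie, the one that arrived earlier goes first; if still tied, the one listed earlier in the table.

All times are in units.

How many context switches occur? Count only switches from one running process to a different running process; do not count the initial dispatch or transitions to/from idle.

2

Gantt: | T1 0-1 | T2 1-3 | idle 3-4 | T3 4-14 | T4 14-24 |
Completion: T1=1  T2=3  T3=14  T4=24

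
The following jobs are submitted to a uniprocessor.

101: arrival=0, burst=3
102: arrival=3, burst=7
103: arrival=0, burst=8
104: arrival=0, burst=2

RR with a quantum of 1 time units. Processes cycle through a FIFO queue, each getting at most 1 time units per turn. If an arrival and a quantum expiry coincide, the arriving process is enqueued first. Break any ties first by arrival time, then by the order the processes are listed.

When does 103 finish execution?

19

Timeline: | 101 0-1 | 103 1-2 | 104 2-3 | 101 3-4 | 103 4-5 | 102 5-6 | 104 6-7 | 101 7-8 | 103 8-9 | 102 9-10 | 103 10-11 | 102 11-12 | 103 12-13 | 102 13-14 | 103 14-15 | 102 15-16 | 103 16-17 | 102 17-18 | 103 18-19 | 102 19-20 |
Completion: 101=8  102=20  103=19  104=7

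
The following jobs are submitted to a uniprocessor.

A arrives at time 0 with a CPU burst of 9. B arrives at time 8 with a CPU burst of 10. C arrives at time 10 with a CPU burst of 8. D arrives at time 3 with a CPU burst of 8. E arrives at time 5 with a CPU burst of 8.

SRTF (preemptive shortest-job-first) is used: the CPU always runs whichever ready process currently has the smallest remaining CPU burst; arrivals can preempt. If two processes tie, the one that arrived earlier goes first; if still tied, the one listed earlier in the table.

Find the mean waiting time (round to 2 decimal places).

11.60

Gantt: | A 0-9 | D 9-17 | E 17-25 | C 25-33 | B 33-43 |
Completion: A=9  B=43  C=33  D=17  E=25
Turnaround (C−A): A=9  B=35  C=23  D=14  E=20
Waiting times: A=0, B=25, C=15, D=6, E=12
Average waiting = (0+25+15+6+12) / 5 = 58/5 = 11.60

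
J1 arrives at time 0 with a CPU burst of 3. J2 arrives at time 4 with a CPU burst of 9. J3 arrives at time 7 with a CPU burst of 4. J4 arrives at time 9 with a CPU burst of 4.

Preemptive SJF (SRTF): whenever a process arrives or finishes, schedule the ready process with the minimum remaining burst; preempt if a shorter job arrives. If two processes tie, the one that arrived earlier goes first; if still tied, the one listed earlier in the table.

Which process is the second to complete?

Schedule: | J1 0-3 | idle 3-4 | J2 4-7 | J3 7-11 | J4 11-15 | J2 15-21 |
Completion: J1=3  J2=21  J3=11  J4=15
Turnaround (C−A): J1=3  J2=17  J3=4  J4=6
Finish order: J1 → J3 → J4 → J2

J3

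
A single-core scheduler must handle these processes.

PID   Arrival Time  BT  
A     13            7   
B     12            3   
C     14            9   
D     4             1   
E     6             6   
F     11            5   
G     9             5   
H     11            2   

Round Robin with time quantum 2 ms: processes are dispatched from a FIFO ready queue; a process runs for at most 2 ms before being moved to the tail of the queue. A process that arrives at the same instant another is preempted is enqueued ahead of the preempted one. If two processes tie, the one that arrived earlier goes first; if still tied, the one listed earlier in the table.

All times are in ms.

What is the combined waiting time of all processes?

96

Timeline: | idle 0-4 | D 4-5 | idle 5-6 | E 6-10 | G 10-12 | E 12-14 | F 14-16 | H 16-18 | B 18-20 | G 20-22 | A 22-24 | C 24-26 | F 26-28 | B 28-29 | G 29-30 | A 30-32 | C 32-34 | F 34-35 | A 35-37 | C 37-39 | A 39-40 | C 40-43 |
Completion: A=40  B=29  C=43  D=5  E=14  F=35  G=30  H=18
Turnaround (C−A): A=27  B=17  C=29  D=1  E=8  F=24  G=21  H=7
Waiting = turnaround − burst: A=20, B=14, C=20, D=0, E=2, F=19, G=16, H=5
Total waiting = 20 + 14 + 20 + 0 + 2 + 19 + 16 + 5 = 96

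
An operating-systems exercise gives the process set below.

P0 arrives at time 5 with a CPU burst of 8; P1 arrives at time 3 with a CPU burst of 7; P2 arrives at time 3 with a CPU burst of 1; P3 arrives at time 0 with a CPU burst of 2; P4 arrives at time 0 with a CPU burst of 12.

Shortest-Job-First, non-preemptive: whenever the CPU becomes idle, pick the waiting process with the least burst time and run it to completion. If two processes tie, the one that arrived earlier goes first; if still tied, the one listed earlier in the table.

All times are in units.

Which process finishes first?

P3

Gantt: | P3 0-2 | P4 2-14 | P2 14-15 | P1 15-22 | P0 22-30 |
Completion: P0=30  P1=22  P2=15  P3=2  P4=14
Turnaround (C−A): P0=25  P1=19  P2=12  P3=2  P4=14
Finish order: P3 → P4 → P2 → P1 → P0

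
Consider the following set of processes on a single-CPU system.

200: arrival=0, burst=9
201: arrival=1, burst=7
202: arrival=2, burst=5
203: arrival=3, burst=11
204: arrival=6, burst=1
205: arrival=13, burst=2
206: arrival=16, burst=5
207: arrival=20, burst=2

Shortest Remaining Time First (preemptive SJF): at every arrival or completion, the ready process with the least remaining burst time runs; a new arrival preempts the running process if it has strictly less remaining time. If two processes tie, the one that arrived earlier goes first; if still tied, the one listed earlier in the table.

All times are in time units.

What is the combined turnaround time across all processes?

Gantt: | 200 0-1 | 201 1-2 | 202 2-7 | 204 7-8 | 201 8-14 | 205 14-16 | 206 16-21 | 207 21-23 | 200 23-31 | 203 31-42 |
Completion: 200=31  201=14  202=7  203=42  204=8  205=16  206=21  207=23
Turnaround = completion − arrival: 200=31, 201=13, 202=5, 203=39, 204=2, 205=3, 206=5, 207=3
Total turnaround = 31 + 13 + 5 + 39 + 2 + 3 + 5 + 3 = 101

101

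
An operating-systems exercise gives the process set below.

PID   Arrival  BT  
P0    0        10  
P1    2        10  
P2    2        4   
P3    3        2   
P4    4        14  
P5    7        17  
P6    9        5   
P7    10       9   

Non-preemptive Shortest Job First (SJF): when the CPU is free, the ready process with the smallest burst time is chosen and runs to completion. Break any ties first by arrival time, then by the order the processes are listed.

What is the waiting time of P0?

0

Gantt: | P0 0-10 | P3 10-12 | P2 12-16 | P6 16-21 | P7 21-30 | P1 30-40 | P4 40-54 | P5 54-71 |
Completion: P0=10  P1=40  P2=16  P3=12  P4=54  P5=71  P6=21  P7=30
Waiting(P0) = turnaround − burst = 10 − 10 = 0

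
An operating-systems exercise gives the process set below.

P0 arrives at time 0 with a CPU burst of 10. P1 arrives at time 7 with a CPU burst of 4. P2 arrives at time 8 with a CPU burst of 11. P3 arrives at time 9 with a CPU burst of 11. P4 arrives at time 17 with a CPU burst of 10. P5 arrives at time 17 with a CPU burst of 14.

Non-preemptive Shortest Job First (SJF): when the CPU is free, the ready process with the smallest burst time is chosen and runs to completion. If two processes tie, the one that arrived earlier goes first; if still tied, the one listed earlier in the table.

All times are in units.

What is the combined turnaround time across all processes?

132

Schedule: | P0 0-10 | P1 10-14 | P2 14-25 | P4 25-35 | P3 35-46 | P5 46-60 |
Completion: P0=10  P1=14  P2=25  P3=46  P4=35  P5=60
Turnaround = completion − arrival: P0=10, P1=7, P2=17, P3=37, P4=18, P5=43
Total turnaround = 10 + 7 + 17 + 37 + 18 + 43 = 132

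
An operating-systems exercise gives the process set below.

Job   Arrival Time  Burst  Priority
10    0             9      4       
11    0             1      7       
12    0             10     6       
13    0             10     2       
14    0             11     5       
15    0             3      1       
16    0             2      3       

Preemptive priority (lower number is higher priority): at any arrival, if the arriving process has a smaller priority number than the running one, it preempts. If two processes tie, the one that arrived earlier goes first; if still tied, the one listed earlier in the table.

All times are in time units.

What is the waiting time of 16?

13

Gantt: | 15 0-3 | 13 3-13 | 16 13-15 | 10 15-24 | 14 24-35 | 12 35-45 | 11 45-46 |
Completion: 10=24  11=46  12=45  13=13  14=35  15=3  16=15
Turnaround (C−A): 10=24  11=46  12=45  13=13  14=35  15=3  16=15
Waiting(16) = turnaround − burst = 15 − 2 = 13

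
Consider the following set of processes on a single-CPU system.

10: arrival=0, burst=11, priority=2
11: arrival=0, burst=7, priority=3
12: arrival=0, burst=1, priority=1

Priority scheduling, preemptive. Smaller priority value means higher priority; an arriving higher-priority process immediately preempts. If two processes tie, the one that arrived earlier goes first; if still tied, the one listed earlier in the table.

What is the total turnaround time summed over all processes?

Schedule: | 12 0-1 | 10 1-12 | 11 12-19 |
Completion: 10=12  11=19  12=1
Turnaround = completion − arrival: 10=12, 11=19, 12=1
Total turnaround = 12 + 19 + 1 = 32

32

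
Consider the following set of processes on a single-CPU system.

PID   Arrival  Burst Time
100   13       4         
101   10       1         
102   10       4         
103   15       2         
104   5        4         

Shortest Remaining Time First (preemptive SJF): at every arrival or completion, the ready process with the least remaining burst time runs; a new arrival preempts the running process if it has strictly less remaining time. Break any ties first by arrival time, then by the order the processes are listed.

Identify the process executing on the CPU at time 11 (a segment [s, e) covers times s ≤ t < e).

Timeline: | idle 0-5 | 104 5-9 | idle 9-10 | 101 10-11 | 102 11-15 | 103 15-17 | 100 17-21 |
Completion: 100=21  101=11  102=15  103=17  104=9
Turnaround (C−A): 100=8  101=1  102=5  103=2  104=4

102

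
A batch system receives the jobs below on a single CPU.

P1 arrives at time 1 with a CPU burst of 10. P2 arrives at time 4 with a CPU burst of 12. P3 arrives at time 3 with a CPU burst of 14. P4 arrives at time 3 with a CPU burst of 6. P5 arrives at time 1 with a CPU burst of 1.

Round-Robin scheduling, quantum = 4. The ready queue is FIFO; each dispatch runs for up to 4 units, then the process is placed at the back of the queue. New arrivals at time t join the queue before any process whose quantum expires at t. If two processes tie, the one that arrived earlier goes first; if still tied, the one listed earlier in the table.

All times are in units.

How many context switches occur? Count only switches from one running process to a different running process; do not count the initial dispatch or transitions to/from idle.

12

Schedule: | idle 0-1 | P1 1-5 | P5 5-6 | P3 6-10 | P4 10-14 | P2 14-18 | P1 18-22 | P3 22-26 | P4 26-28 | P2 28-32 | P1 32-34 | P3 34-38 | P2 38-42 | P3 42-44 |
Completion: P1=34  P2=42  P3=44  P4=28  P5=6
Turnaround (C−A): P1=33  P2=38  P3=41  P4=25  P5=5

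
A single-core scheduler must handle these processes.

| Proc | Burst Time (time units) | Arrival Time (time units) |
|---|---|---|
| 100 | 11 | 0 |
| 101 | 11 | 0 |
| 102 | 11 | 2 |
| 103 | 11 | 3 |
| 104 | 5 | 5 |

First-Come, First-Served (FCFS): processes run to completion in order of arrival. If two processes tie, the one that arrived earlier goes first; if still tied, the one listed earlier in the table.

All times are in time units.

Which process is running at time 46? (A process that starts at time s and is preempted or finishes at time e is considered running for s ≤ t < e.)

104

Gantt: | 100 0-11 | 101 11-22 | 102 22-33 | 103 33-44 | 104 44-49 |
Completion: 100=11  101=22  102=33  103=44  104=49
Turnaround (C−A): 100=11  101=22  102=31  103=41  104=44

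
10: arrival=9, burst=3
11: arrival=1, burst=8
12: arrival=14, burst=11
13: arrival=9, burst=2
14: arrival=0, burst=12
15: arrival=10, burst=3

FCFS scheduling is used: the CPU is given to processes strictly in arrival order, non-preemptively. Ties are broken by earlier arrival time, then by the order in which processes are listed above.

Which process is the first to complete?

Timeline: | 14 0-12 | 11 12-20 | 10 20-23 | 13 23-25 | 15 25-28 | 12 28-39 |
Completion: 10=23  11=20  12=39  13=25  14=12  15=28
Turnaround (C−A): 10=14  11=19  12=25  13=16  14=12  15=18
Finish order: 14 → 11 → 10 → 13 → 15 → 12

14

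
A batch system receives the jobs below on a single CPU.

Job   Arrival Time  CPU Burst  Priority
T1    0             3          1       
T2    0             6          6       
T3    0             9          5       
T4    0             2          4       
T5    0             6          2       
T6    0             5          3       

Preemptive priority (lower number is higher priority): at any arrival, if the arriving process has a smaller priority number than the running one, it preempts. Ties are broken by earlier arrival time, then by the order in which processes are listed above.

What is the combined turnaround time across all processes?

Schedule: | T1 0-3 | T5 3-9 | T6 9-14 | T4 14-16 | T3 16-25 | T2 25-31 |
Completion: T1=3  T2=31  T3=25  T4=16  T5=9  T6=14
Turnaround = completion − arrival: T1=3, T2=31, T3=25, T4=16, T5=9, T6=14
Total turnaround = 3 + 31 + 25 + 16 + 9 + 14 = 98

98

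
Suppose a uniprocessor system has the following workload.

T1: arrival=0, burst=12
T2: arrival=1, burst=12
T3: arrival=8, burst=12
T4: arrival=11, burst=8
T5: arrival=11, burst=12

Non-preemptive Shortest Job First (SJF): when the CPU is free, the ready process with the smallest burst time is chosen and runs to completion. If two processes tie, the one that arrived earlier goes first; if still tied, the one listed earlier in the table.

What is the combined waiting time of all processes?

Gantt: | T1 0-12 | T4 12-20 | T2 20-32 | T3 32-44 | T5 44-56 |
Completion: T1=12  T2=32  T3=44  T4=20  T5=56
Turnaround (C−A): T1=12  T2=31  T3=36  T4=9  T5=45
Waiting = turnaround − burst: T1=0, T2=19, T3=24, T4=1, T5=33
Total waiting = 0 + 19 + 24 + 1 + 33 = 77

77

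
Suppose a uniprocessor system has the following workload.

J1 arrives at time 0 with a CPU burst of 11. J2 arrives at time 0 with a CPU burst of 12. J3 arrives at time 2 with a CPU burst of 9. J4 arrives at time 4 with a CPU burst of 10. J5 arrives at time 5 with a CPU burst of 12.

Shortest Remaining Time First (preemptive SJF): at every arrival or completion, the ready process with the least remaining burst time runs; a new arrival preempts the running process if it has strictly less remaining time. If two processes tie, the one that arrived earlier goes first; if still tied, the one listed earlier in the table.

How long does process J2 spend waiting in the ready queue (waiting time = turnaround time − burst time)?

Timeline: | J1 0-11 | J3 11-20 | J4 20-30 | J2 30-42 | J5 42-54 |
Completion: J1=11  J2=42  J3=20  J4=30  J5=54
Waiting(J2) = turnaround − burst = 42 − 12 = 30

30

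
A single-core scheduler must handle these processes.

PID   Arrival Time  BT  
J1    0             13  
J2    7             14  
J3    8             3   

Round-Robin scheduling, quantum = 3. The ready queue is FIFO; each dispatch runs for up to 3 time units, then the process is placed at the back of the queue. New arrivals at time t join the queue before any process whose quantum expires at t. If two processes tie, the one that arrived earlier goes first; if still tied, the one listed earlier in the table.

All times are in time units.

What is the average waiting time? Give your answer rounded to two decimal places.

7.33

Schedule: | J1 0-9 | J2 9-12 | J3 12-15 | J1 15-18 | J2 18-21 | J1 21-22 | J2 22-30 |
Completion: J1=22  J2=30  J3=15
Turnaround (C−A): J1=22  J2=23  J3=7
Waiting times: J1=9, J2=9, J3=4
Average waiting = (9+9+4) / 3 = 22/3 = 7.33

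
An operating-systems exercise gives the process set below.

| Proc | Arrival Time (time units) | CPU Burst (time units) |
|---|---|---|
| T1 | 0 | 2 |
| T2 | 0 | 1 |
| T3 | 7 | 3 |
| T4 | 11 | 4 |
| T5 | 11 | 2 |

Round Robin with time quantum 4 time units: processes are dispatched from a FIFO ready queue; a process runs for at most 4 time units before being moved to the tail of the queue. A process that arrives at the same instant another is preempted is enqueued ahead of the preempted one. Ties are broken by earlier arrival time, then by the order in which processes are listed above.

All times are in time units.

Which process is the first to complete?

T1

Schedule: | T1 0-2 | T2 2-3 | idle 3-7 | T3 7-10 | idle 10-11 | T4 11-15 | T5 15-17 |
Completion: T1=2  T2=3  T3=10  T4=15  T5=17
Turnaround (C−A): T1=2  T2=3  T3=3  T4=4  T5=6
Finish order: T1 → T2 → T3 → T4 → T5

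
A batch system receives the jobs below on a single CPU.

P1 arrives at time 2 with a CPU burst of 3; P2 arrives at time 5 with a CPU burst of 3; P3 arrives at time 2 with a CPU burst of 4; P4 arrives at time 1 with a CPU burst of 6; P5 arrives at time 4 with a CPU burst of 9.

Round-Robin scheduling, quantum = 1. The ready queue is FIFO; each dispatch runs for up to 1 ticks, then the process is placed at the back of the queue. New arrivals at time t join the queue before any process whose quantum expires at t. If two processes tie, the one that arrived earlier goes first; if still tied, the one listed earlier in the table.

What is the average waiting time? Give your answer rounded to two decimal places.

10.80

Timeline: | idle 0-1 | P4 1-2 | P1 2-3 | P3 3-4 | P4 4-5 | P1 5-6 | P5 6-7 | P3 7-8 | P2 8-9 | P4 9-10 | P1 10-11 | P5 11-12 | P3 12-13 | P2 13-14 | P4 14-15 | P5 15-16 | P3 16-17 | P2 17-18 | P4 18-19 | P5 19-20 | P4 20-21 | P5 21-26 |
Completion: P1=11  P2=18  P3=17  P4=21  P5=26
Turnaround (C−A): P1=9  P2=13  P3=15  P4=20  P5=22
Waiting times: P1=6, P2=10, P3=11, P4=14, P5=13
Average waiting = (6+10+11+14+13) / 5 = 54/5 = 10.80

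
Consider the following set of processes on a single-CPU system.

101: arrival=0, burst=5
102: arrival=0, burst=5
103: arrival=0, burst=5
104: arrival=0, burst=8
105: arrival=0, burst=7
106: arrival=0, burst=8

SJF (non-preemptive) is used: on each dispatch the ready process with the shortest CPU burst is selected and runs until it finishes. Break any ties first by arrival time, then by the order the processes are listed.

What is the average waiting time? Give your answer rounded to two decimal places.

13.67

Schedule: | 101 0-5 | 102 5-10 | 103 10-15 | 105 15-22 | 104 22-30 | 106 30-38 |
Completion: 101=5  102=10  103=15  104=30  105=22  106=38
Turnaround (C−A): 101=5  102=10  103=15  104=30  105=22  106=38
Waiting times: 101=0, 102=5, 103=10, 104=22, 105=15, 106=30
Average waiting = (0+5+10+22+15+30) / 6 = 82/6 = 13.67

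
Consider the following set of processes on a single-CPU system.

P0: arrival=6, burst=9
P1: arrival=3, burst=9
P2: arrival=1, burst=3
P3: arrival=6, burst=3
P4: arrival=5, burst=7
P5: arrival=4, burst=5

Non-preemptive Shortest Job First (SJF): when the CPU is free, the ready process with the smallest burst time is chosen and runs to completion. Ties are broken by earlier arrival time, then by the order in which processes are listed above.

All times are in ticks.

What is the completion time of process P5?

9

Schedule: | idle 0-1 | P2 1-4 | P5 4-9 | P3 9-12 | P4 12-19 | P1 19-28 | P0 28-37 |
Completion: P0=37  P1=28  P2=4  P3=12  P4=19  P5=9
Turnaround (C−A): P0=31  P1=25  P2=3  P3=6  P4=14  P5=5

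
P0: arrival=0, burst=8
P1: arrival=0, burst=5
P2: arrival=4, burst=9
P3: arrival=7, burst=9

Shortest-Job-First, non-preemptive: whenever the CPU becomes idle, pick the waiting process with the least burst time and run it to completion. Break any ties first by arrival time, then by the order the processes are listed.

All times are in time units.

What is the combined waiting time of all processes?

Gantt: | P1 0-5 | P0 5-13 | P2 13-22 | P3 22-31 |
Completion: P0=13  P1=5  P2=22  P3=31
Waiting = turnaround − burst: P0=5, P1=0, P2=9, P3=15
Total waiting = 5 + 0 + 9 + 15 = 29

29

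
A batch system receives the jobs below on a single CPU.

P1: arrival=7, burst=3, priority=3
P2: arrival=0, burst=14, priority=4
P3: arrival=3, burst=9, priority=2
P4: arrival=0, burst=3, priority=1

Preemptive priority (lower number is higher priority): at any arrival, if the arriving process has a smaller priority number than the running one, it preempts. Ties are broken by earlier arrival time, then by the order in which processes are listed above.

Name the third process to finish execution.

P1

Timeline: | P4 0-3 | P3 3-12 | P1 12-15 | P2 15-29 |
Completion: P1=15  P2=29  P3=12  P4=3
Finish order: P4 → P3 → P1 → P2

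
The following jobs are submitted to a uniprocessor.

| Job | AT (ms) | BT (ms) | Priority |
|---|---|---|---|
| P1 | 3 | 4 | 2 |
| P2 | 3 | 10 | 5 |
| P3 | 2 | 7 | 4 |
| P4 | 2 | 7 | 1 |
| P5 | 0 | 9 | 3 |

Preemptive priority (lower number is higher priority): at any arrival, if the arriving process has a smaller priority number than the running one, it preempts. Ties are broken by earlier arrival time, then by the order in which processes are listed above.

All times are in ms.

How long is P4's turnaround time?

7

Schedule: | P5 0-2 | P4 2-9 | P1 9-13 | P5 13-20 | P3 20-27 | P2 27-37 |
Completion: P1=13  P2=37  P3=27  P4=9  P5=20
Turnaround (C−A): P1=10  P2=34  P3=25  P4=7  P5=20
Turnaround(P4) = completion − arrival = 9 − 2 = 7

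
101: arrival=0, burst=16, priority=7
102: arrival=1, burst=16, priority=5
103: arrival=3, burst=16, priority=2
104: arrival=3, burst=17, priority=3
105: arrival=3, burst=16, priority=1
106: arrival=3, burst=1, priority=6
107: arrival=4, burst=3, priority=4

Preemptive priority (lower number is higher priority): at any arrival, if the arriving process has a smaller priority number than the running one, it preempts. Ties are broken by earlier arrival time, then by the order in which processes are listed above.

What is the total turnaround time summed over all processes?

Gantt: | 101 0-1 | 102 1-3 | 105 3-19 | 103 19-35 | 104 35-52 | 107 52-55 | 102 55-69 | 106 69-70 | 101 70-85 |
Completion: 101=85  102=69  103=35  104=52  105=19  106=70  107=55
Turnaround (C−A): 101=85  102=68  103=32  104=49  105=16  106=67  107=51
Turnaround = completion − arrival: 101=85, 102=68, 103=32, 104=49, 105=16, 106=67, 107=51
Total turnaround = 85 + 68 + 32 + 49 + 16 + 67 + 51 = 368

368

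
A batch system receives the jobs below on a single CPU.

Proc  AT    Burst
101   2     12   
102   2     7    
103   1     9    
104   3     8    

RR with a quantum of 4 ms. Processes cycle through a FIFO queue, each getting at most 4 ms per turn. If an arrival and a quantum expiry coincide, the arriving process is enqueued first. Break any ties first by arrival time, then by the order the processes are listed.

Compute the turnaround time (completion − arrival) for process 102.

26

Schedule: | idle 0-1 | 103 1-5 | 101 5-9 | 102 9-13 | 104 13-17 | 103 17-21 | 101 21-25 | 102 25-28 | 104 28-32 | 103 32-33 | 101 33-37 |
Completion: 101=37  102=28  103=33  104=32
Turnaround (C−A): 101=35  102=26  103=32  104=29
Turnaround(102) = completion − arrival = 28 − 2 = 26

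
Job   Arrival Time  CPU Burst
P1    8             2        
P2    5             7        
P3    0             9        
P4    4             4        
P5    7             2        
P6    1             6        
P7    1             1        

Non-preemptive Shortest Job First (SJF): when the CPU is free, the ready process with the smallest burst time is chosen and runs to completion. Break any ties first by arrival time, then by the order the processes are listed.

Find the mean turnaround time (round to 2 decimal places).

13.14

Schedule: | P3 0-9 | P7 9-10 | P5 10-12 | P1 12-14 | P4 14-18 | P6 18-24 | P2 24-31 |
Completion: P1=14  P2=31  P3=9  P4=18  P5=12  P6=24  P7=10
Turnaround (C−A): P1=6  P2=26  P3=9  P4=14  P5=5  P6=23  P7=9
Turnaround times: P1=6, P2=26, P3=9, P4=14, P5=5, P6=23, P7=9
Average turnaround = (6+26+9+14+5+23+9) / 7 = 92/7 = 13.14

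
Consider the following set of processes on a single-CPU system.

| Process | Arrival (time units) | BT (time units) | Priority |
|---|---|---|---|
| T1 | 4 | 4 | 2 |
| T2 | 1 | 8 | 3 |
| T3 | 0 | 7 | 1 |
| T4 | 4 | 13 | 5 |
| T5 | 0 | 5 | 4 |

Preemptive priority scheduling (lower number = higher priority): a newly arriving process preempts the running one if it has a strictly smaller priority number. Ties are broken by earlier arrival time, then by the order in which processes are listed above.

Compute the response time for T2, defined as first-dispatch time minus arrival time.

Timeline: | T3 0-7 | T1 7-11 | T2 11-19 | T5 19-24 | T4 24-37 |
Completion: T1=11  T2=19  T3=7  T4=37  T5=24
Turnaround (C−A): T1=7  T2=18  T3=7  T4=33  T5=24
Response(T2) = first start − arrival = 11 − 1 = 10

10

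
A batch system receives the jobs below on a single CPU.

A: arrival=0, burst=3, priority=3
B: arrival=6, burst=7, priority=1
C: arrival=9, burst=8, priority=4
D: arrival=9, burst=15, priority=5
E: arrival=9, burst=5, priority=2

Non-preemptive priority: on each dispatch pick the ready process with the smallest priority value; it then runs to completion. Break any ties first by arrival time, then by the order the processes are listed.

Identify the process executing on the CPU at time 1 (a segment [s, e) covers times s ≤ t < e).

A

Schedule: | A 0-3 | idle 3-6 | B 6-13 | E 13-18 | C 18-26 | D 26-41 |
Completion: A=3  B=13  C=26  D=41  E=18
Turnaround (C−A): A=3  B=7  C=17  D=32  E=9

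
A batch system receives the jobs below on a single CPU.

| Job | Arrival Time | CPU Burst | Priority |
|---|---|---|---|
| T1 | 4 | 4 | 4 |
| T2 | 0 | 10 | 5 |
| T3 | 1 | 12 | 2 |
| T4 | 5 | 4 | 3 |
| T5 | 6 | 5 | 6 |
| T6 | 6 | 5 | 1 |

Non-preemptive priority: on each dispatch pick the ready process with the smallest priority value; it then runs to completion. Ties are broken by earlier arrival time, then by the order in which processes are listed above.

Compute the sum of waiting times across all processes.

96

Gantt: | T2 0-10 | T6 10-15 | T3 15-27 | T4 27-31 | T1 31-35 | T5 35-40 |
Completion: T1=35  T2=10  T3=27  T4=31  T5=40  T6=15
Waiting = turnaround − burst: T1=27, T2=0, T3=14, T4=22, T5=29, T6=4
Total waiting = 27 + 0 + 14 + 22 + 29 + 4 = 96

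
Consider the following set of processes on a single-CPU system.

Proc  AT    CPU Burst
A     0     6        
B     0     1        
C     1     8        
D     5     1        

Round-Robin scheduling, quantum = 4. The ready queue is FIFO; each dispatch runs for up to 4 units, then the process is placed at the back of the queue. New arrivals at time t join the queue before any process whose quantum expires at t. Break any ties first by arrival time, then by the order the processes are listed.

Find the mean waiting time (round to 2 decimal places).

Gantt: | A 0-4 | B 4-5 | C 5-9 | A 9-11 | D 11-12 | C 12-16 |
Completion: A=11  B=5  C=16  D=12
Turnaround (C−A): A=11  B=5  C=15  D=7
Waiting times: A=5, B=4, C=7, D=6
Average waiting = (5+4+7+6) / 4 = 22/4 = 5.50

5.50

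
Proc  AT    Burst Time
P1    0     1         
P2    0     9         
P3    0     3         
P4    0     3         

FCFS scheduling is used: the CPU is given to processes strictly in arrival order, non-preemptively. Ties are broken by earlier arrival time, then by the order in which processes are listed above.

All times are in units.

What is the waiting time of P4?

13

Gantt: | P1 0-1 | P2 1-10 | P3 10-13 | P4 13-16 |
Completion: P1=1  P2=10  P3=13  P4=16
Turnaround (C−A): P1=1  P2=10  P3=13  P4=16
Waiting(P4) = turnaround − burst = 16 − 3 = 13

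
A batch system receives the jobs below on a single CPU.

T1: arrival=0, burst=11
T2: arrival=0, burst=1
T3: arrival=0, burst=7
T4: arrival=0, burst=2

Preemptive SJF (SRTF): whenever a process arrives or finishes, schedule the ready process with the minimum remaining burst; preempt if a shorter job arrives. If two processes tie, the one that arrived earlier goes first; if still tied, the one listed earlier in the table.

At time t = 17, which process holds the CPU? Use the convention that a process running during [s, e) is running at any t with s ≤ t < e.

Schedule: | T2 0-1 | T4 1-3 | T3 3-10 | T1 10-21 |
Completion: T1=21  T2=1  T3=10  T4=3

T1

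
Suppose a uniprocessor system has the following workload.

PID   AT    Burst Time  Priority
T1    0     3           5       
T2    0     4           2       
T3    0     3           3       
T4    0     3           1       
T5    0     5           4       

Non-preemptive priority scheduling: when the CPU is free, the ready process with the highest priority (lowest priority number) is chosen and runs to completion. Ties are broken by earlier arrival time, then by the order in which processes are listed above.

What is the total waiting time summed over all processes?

35

Gantt: | T4 0-3 | T2 3-7 | T3 7-10 | T5 10-15 | T1 15-18 |
Completion: T1=18  T2=7  T3=10  T4=3  T5=15
Turnaround (C−A): T1=18  T2=7  T3=10  T4=3  T5=15
Waiting = turnaround − burst: T1=15, T2=3, T3=7, T4=0, T5=10
Total waiting = 15 + 3 + 7 + 0 + 10 = 35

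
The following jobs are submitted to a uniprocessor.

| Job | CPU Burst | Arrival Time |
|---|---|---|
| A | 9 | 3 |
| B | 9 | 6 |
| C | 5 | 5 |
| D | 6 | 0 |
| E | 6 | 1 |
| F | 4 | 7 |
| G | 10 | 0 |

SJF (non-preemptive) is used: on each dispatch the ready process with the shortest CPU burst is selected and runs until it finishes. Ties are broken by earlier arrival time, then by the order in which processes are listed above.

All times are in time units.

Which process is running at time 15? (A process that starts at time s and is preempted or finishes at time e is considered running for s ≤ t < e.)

E

Gantt: | D 0-6 | C 6-11 | F 11-15 | E 15-21 | A 21-30 | B 30-39 | G 39-49 |
Completion: A=30  B=39  C=11  D=6  E=21  F=15  G=49
Turnaround (C−A): A=27  B=33  C=6  D=6  E=20  F=8  G=49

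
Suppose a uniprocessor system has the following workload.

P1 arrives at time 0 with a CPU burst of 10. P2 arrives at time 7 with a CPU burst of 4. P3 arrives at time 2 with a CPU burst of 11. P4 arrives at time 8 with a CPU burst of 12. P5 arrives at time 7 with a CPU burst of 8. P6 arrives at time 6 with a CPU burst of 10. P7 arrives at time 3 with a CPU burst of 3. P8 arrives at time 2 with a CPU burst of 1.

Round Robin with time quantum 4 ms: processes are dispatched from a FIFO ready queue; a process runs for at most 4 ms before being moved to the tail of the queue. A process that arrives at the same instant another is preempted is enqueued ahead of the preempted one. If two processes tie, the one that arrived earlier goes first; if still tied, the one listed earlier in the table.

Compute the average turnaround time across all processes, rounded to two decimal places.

Timeline: | P1 0-4 | P3 4-8 | P8 8-9 | P7 9-12 | P1 12-16 | P6 16-20 | P2 20-24 | P5 24-28 | P4 28-32 | P3 32-36 | P1 36-38 | P6 38-42 | P5 42-46 | P4 46-50 | P3 50-53 | P6 53-55 | P4 55-59 |
Completion: P1=38  P2=24  P3=53  P4=59  P5=46  P6=55  P7=12  P8=9
Turnaround times: P1=38, P2=17, P3=51, P4=51, P5=39, P6=49, P7=9, P8=7
Average turnaround = (38+17+51+51+39+49+9+7) / 8 = 261/8 = 32.63

32.63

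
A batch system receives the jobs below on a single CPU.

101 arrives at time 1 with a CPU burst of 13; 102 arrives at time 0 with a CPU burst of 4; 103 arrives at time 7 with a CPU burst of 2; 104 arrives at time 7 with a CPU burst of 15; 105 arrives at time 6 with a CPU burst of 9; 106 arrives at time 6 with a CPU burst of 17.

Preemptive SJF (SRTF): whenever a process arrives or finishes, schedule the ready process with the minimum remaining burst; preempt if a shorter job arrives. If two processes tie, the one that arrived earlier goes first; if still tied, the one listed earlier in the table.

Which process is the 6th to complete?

106

Schedule: | 102 0-4 | 101 4-6 | 105 6-7 | 103 7-9 | 105 9-17 | 101 17-28 | 104 28-43 | 106 43-60 |
Completion: 101=28  102=4  103=9  104=43  105=17  106=60
Turnaround (C−A): 101=27  102=4  103=2  104=36  105=11  106=54
Finish order: 102 → 103 → 105 → 101 → 104 → 106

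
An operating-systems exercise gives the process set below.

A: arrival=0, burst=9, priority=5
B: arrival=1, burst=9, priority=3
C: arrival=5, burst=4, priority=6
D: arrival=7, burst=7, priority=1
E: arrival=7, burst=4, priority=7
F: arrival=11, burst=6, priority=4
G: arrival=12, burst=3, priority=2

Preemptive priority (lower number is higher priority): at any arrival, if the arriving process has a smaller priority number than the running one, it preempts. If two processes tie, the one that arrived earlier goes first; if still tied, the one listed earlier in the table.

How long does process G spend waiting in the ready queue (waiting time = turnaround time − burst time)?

Timeline: | A 0-1 | B 1-7 | D 7-14 | G 14-17 | B 17-20 | F 20-26 | A 26-34 | C 34-38 | E 38-42 |
Completion: A=34  B=20  C=38  D=14  E=42  F=26  G=17
Turnaround (C−A): A=34  B=19  C=33  D=7  E=35  F=15  G=5
Waiting(G) = turnaround − burst = 5 − 3 = 2

2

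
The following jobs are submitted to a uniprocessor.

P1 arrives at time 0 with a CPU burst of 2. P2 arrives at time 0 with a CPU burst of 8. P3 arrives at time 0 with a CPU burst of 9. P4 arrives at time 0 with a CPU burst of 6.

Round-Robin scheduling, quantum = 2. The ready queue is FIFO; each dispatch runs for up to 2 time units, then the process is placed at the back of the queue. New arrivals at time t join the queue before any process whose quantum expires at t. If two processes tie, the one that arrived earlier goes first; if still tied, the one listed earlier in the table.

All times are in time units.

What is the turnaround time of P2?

22

Schedule: | P1 0-2 | P2 2-4 | P3 4-6 | P4 6-8 | P2 8-10 | P3 10-12 | P4 12-14 | P2 14-16 | P3 16-18 | P4 18-20 | P2 20-22 | P3 22-25 |
Completion: P1=2  P2=22  P3=25  P4=20
Turnaround (C−A): P1=2  P2=22  P3=25  P4=20
Turnaround(P2) = completion − arrival = 22 − 0 = 22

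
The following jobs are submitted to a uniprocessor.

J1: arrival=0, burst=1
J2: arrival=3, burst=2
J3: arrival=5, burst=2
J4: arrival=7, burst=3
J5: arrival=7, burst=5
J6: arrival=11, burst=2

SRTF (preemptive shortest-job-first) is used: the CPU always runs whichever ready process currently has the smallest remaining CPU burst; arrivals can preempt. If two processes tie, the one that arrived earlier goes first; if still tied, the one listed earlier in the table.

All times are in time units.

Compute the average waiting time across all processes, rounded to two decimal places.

0.83

Gantt: | J1 0-1 | idle 1-3 | J2 3-5 | J3 5-7 | J4 7-10 | J5 10-11 | J6 11-13 | J5 13-17 |
Completion: J1=1  J2=5  J3=7  J4=10  J5=17  J6=13
Turnaround (C−A): J1=1  J2=2  J3=2  J4=3  J5=10  J6=2
Waiting times: J1=0, J2=0, J3=0, J4=0, J5=5, J6=0
Average waiting = (0+0+0+0+5+0) / 6 = 5/6 = 0.83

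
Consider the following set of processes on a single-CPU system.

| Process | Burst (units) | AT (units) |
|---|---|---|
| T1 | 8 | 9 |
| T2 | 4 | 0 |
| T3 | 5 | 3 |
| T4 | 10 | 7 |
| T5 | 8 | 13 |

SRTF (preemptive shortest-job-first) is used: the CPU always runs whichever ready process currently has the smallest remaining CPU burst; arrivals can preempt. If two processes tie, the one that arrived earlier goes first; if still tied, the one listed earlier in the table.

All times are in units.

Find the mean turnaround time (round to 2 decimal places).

11.60

Schedule: | T2 0-4 | T3 4-9 | T1 9-17 | T5 17-25 | T4 25-35 |
Completion: T1=17  T2=4  T3=9  T4=35  T5=25
Turnaround (C−A): T1=8  T2=4  T3=6  T4=28  T5=12
Turnaround times: T1=8, T2=4, T3=6, T4=28, T5=12
Average turnaround = (8+4+6+28+12) / 5 = 58/5 = 11.60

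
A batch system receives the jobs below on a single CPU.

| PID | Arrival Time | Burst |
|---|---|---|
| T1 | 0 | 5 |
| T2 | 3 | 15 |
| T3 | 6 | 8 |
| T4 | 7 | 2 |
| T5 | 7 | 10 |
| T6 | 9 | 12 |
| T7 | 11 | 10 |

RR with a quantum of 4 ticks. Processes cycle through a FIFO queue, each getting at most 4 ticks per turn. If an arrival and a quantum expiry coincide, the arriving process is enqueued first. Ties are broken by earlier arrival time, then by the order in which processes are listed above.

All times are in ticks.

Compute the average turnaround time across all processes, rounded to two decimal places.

Timeline: | T1 0-4 | T2 4-8 | T1 8-9 | T3 9-13 | T4 13-15 | T5 15-19 | T2 19-23 | T6 23-27 | T7 27-31 | T3 31-35 | T5 35-39 | T2 39-43 | T6 43-47 | T7 47-51 | T5 51-53 | T2 53-56 | T6 56-60 | T7 60-62 |
Completion: T1=9  T2=56  T3=35  T4=15  T5=53  T6=60  T7=62
Turnaround (C−A): T1=9  T2=53  T3=29  T4=8  T5=46  T6=51  T7=51
Turnaround times: T1=9, T2=53, T3=29, T4=8, T5=46, T6=51, T7=51
Average turnaround = (9+53+29+8+46+51+51) / 7 = 247/7 = 35.29

35.29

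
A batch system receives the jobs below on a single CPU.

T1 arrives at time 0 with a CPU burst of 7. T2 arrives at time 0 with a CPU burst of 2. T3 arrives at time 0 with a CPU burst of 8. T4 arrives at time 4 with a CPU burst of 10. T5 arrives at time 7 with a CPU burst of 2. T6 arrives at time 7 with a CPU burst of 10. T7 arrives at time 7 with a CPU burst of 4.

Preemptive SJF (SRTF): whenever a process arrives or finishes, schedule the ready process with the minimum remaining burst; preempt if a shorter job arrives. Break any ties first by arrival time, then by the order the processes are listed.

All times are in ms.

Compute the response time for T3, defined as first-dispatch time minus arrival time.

15

Timeline: | T2 0-2 | T1 2-9 | T5 9-11 | T7 11-15 | T3 15-23 | T4 23-33 | T6 33-43 |
Completion: T1=9  T2=2  T3=23  T4=33  T5=11  T6=43  T7=15
Turnaround (C−A): T1=9  T2=2  T3=23  T4=29  T5=4  T6=36  T7=8
Response(T3) = first start − arrival = 15 − 0 = 15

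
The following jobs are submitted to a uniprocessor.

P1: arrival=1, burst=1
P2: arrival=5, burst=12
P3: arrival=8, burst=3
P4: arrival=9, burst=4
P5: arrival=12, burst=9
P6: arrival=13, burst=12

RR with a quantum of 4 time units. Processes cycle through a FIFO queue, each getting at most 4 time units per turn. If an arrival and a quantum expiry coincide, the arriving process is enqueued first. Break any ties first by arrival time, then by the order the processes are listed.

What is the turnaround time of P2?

27

Schedule: | idle 0-1 | P1 1-2 | idle 2-5 | P2 5-9 | P3 9-12 | P4 12-16 | P2 16-20 | P5 20-24 | P6 24-28 | P2 28-32 | P5 32-36 | P6 36-40 | P5 40-41 | P6 41-45 |
Completion: P1=2  P2=32  P3=12  P4=16  P5=41  P6=45
Turnaround (C−A): P1=1  P2=27  P3=4  P4=7  P5=29  P6=32
Turnaround(P2) = completion − arrival = 32 − 5 = 27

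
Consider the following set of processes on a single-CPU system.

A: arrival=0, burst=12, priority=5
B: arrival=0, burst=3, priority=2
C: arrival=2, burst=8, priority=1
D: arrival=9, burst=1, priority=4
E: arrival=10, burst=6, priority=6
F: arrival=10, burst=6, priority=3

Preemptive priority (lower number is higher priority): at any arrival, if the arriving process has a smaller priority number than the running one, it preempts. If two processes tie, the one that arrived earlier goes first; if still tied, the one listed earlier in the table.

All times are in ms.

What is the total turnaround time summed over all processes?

Gantt: | B 0-2 | C 2-10 | B 10-11 | F 11-17 | D 17-18 | A 18-30 | E 30-36 |
Completion: A=30  B=11  C=10  D=18  E=36  F=17
Turnaround (C−A): A=30  B=11  C=8  D=9  E=26  F=7
Turnaround = completion − arrival: A=30, B=11, C=8, D=9, E=26, F=7
Total turnaround = 30 + 11 + 8 + 9 + 26 + 7 = 91

91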